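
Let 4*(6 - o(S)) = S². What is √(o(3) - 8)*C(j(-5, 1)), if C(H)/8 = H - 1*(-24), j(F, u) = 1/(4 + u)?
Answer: 484*I*√17/5 ≈ 399.12*I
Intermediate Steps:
C(H) = 192 + 8*H (C(H) = 8*(H - 1*(-24)) = 8*(H + 24) = 8*(24 + H) = 192 + 8*H)
o(S) = 6 - S²/4
√(o(3) - 8)*C(j(-5, 1)) = √((6 - ¼*3²) - 8)*(192 + 8/(4 + 1)) = √((6 - ¼*9) - 8)*(192 + 8/5) = √((6 - 9/4) - 8)*(192 + 8*(⅕)) = √(15/4 - 8)*(192 + 8/5) = √(-17/4)*(968/5) = (I*√17/2)*(968/5) = 484*I*√17/5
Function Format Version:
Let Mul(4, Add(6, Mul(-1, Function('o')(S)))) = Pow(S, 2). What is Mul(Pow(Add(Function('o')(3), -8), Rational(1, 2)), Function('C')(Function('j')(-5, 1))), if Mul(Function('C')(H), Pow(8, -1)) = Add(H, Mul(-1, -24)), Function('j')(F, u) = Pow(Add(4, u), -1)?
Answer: Mul(Rational(484, 5), I, Pow(17, Rational(1, 2))) ≈ Mul(399.12, I)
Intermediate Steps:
Function('C')(H) = Add(192, Mul(8, H)) (Function('C')(H) = Mul(8, Add(H, Mul(-1, -24))) = Mul(8, Add(H, 24)) = Mul(8, Add(24, H)) = Add(192, Mul(8, H)))
Function('o')(S) = Add(6, Mul(Rational(-1, 4), Pow(S, 2)))
Mul(Pow(Add(Function('o')(3), -8), Rational(1, 2)), Function('C')(Function('j')(-5, 1))) = Mul(Pow(Add(Add(6, Mul(Rational(-1, 4), Pow(3, 2))), -8), Rational(1, 2)), Add(192, Mul(8, Pow(Add(4, 1), -1)))) = Mul(Pow(Add(Add(6, Mul(Rational(-1, 4), 9)), -8), Rational(1, 2)), Add(192, Mul(8, Pow(5, -1)))) = Mul(Pow(Add(Add(6, Rational(-9, 4)), -8), Rational(1, 2)), Add(192, Mul(8, Rational(1, 5)))) = Mul(Pow(Add(Rational(15, 4), -8), Rational(1, 2)), Add(192, Rational(8, 5))) = Mul(Pow(Rational(-17, 4), Rational(1, 2)), Rational(968, 5)) = Mul(Mul(Rational(1, 2), I, Pow(17, Rational(1, 2))), Rational(968, 5)) = Mul(Rational(484, 5), I, Pow(17, Rational(1, 2)))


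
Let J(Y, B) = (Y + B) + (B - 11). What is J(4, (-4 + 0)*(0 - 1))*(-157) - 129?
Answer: -286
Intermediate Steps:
J(Y, B) = -11 + Y + 2*B (J(Y, B) = (B + Y) + (-11 + B) = -11 + Y + 2*B)
J(4, (-4 + 0)*(0 - 1))*(-157) - 129 = (-11 + 4 + 2*((-4 + 0)*(0 - 1)))*(-157) - 129 = (-11 + 4 + 2*(-4*(-1)))*(-157) - 129 = (-11 + 4 + 2*4)*(-157) - 129 = (-11 + 4 + 8)*(-157) - 129 = 1*(-157) - 129 = -157 - 129 = -286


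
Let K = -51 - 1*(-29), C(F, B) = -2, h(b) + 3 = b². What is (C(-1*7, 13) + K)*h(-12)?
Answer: -3384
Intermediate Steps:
h(b) = -3 + b²
K = -22 (K = -51 + 29 = -22)
(C(-1*7, 13) + K)*h(-12) = (-2 - 22)*(-3 + (-12)²) = -24*(-3 + 144) = -24*141 = -3384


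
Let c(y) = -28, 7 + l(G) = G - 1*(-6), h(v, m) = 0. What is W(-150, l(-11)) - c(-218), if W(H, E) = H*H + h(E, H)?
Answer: 22528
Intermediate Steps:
l(G) = -1 + G (l(G) = -7 + (G - 1*(-6)) = -7 + (G + 6) = -7 + (6 + G) = -1 + G)
W(H, E) = H² (W(H, E) = H*H + 0 = H² + 0 = H²)
W(-150, l(-11)) - c(-218) = (-150)² - 1*(-28) = 22500 + 28 = 22528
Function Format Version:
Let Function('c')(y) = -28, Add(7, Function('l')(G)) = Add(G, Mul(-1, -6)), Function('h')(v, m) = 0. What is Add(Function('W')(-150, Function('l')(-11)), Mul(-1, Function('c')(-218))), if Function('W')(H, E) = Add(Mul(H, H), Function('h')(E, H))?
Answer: 22528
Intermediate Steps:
Function('l')(G) = Add(-1, G) (Function('l')(G) = Add(-7, Add(G, Mul(-1, -6))) = Add(-7, Add(G, 6)) = Add(-7, Add(6, G)) = Add(-1, G))
Function('W')(H, E) = Pow(H, 2) (Function('W')(H, E) = Add(Mul(H, H), 0) = Add(Pow(H, 2), 0) = Pow(H, 2))
Add(Function('W')(-150, Function('l')(-11)), Mul(-1, Function('c')(-218))) = Add(Pow(-150, 2), Mul(-1, -28)) = Add(22500, 28) = 22528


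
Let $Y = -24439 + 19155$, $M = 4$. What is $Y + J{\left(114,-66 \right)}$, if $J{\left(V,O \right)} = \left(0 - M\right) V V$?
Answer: $-57268$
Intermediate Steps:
$J{\left(V,O \right)} = - 4 V^{2}$ ($J{\left(V,O \right)} = \left(0 - 4\right) V V = - 4 V V = - 4 V^{2}$)
$Y = -5284$
$Y + J{\left(114,-66 \right)} = -5284 - 4 \cdot 114^{2} = -5284 - 51984 = -57268$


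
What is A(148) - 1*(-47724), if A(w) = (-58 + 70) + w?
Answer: 47884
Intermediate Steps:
A(w) = 12 + w
A(148) - 1*(-47724) = (12 + 148) - 1*(-47724) = 160 + 47724 = 47884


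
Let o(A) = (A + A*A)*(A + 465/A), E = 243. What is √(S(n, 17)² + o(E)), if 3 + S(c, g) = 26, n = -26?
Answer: √14521945 ≈ 3810.8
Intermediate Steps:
S(c, g) = 23 (S(c, g) = -3 + 26 = 23)
o(A) = (A + A²)*(A + 465/A)
√(S(n, 17)² + o(E)) = √(23² + (465 + 243² + 243³ + 465*243)) = √(529 + (465 + 59049 + 14348907 + 112995)) = √(529 + 14521416) = √14521945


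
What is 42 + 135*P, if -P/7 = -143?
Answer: 135177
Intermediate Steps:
P = 1001 (P = -7*(-143) = 1001)
42 + 135*P = 42 + 135*1001 = 42 + 135135 = 135177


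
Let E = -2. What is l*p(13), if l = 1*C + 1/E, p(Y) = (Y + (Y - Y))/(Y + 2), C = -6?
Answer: -169/30 ≈ -5.6333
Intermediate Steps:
p(Y) = Y/(2 + Y) (p(Y) = (Y + 0)/(2 + Y) = Y/(2 + Y))
l = -13/2 (l = 1*(-6) + 1/(-2) = -6 - ½ = -13/2 ≈ -6.5000)
l*p(13) = -169/(2*(2 + 13)) = -169/(2*15) = -13/2*13/15 = -169/30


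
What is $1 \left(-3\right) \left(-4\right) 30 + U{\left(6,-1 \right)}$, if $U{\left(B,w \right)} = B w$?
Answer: $354$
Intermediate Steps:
$1 \left(-3\right) \left(-4\right) 30 + U{\left(6,-1 \right)} = 1 \left(-3\right) \left(-4\right) 30 + 6 \left(-1\right) = \left(-3\right) \left(-4\right) 30 - 6 = 12 \cdot 30 - 6 = 360 - 6 = 354$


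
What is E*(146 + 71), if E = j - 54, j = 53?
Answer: -217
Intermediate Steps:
E = -1 (E = 53 - 54 = -1)
E*(146 + 71) = -(146 + 71) = -1*217 = -217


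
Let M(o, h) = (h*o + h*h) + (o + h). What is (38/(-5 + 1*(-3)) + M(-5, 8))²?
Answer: 7921/16 ≈ 495.06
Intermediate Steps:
M(o, h) = h + o + h² + h*o (M(o, h) = (h*o + h²) + (h + o) = (h² + h*o) + (h + o) = h + o + h² + h*o)
(38/(-5 + 1*(-3)) + M(-5, 8))² = (38/(-5 + 1*(-3)) + (8 - 5 + 8² + 8*(-5)))² = (38/(-5 - 3) + (8 - 5 + 64 - 40))² = (38/(-8) + 27)² = (38*(-⅛) + 27)² = (-19/4 + 27)² = (89/4)² = 7921/16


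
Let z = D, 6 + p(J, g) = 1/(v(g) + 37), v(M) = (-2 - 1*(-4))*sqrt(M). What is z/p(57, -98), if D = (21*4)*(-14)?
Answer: 12382104/62953 - 16464*I*sqrt(2)/62953 ≈ 196.69 - 0.36986*I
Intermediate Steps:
v(M) = 2*sqrt(M) (v(M) = (-2 + 4)*sqrt(M) = 2*sqrt(M))
p(J, g) = -6 + 1/(37 + 2*sqrt(g)) (p(J, g) = -6 + 1/(2*sqrt(g) + 37) = -6 + 1/(37 + 2*sqrt(g)))
D = -1176 (D = 84*(-14) = -1176)
z = -1176
z/p(57, -98) = -1176*(37 + 2*sqrt(-98))/(-221 - 84*I*sqrt(2)) = -1176*(37 + 2*(7*I*sqrt(2)))/(-221 - 84*I*sqrt(2)) = -1176*(37 + 14*I*sqrt(2))/(-221 - 84*I*sqrt(2))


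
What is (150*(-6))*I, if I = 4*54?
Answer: -194400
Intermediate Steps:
I = 216
(150*(-6))*I = (150*(-6))*216 = -900*216 = -194400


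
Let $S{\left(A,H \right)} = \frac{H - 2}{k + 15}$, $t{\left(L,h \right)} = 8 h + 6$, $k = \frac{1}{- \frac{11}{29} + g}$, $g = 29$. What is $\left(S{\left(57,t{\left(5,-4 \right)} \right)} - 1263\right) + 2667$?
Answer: $\frac{17497276}{12479} \approx 1402.1$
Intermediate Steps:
$k = \frac{29}{830}$ ($k = \frac{1}{- \frac{11}{29} + 29} = \frac{1}{\frac{830}{29}} = \frac{29}{830} \approx 0.03494$)
$t{\left(L,h \right)} = 6 + 8 h$
$S{\left(A,H \right)} = - \frac{1660}{12479} + \frac{830 H}{12479}$ ($S{\left(A,H \right)} = \frac{H - 2}{\frac{29}{830} + 15} = \frac{-2 + H}{\frac{12479}{830}} = \left(-2 + H\right) \frac{830}{12479} = - \frac{1660}{12479} + \frac{830 H}{12479}$)
$\left(S{\left(57,t{\left(5,-4 \right)} \right)} - 1263\right) + 2667 = \left(\left(- \frac{1660}{12479} + \frac{830 \left(6 + 8 \left(-4\right)\right)}{12479}\right) - 1263\right) + 2667 = \left(\left(- \frac{1660}{12479} + \frac{830 \left(6 - 32\right)}{12479}\right) - 1263\right) + 2667 = \left(\left(- \frac{1660}{12479} + \frac{830}{12479} \left(-26\right)\right) - 1263\right) + 2667 = \left(\left(- \frac{1660}{12479} - \frac{21580}{12479}\right) - 1263\right) + 2667 = \left(- \frac{23240}{12479} - 1263\right) + 2667 = - \frac{15784217}{12479} + 2667 = \frac{17497276}{12479}$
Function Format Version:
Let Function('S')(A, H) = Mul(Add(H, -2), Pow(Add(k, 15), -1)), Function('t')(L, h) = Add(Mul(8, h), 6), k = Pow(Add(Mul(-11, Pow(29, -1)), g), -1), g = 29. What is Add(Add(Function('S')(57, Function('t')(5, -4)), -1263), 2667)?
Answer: Rational(17497276, 12479) ≈ 1402.1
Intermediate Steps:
k = Rational(29, 830) (k = Pow(Add(Mul(-11, Pow(29, -1)), 29), -1) = Pow(Add(Mul(-11, Rational(1, 29)), 29), -1) = Pow(Add(Rational(-11, 29), 29), -1) = Pow(Rational(830, 29), -1) = Rational(29, 830) ≈ 0.034940)
Function('t')(L, h) = Add(6, Mul(8, h))
Function('S')(A, H) = Add(Rational(-1660, 12479), Mul(Rational(830, 12479), H)) (Function('S')(A, H) = Mul(Add(H, -2), Pow(Add(Rational(29, 830), 15), -1)) = Mul(Add(-2, H), Pow(Rational(12479, 830), -1)) = Mul(Add(-2, H), Rational(830, 12479)) = Add(Rational(-1660, 12479), Mul(Rational(830, 12479), H)))
Add(Add(Function('S')(57, Function('t')(5, -4)), -1263), 2667) = Add(Add(Add(Rational(-1660, 12479), Mul(Rational(830, 12479), Add(6, Mul(8, -4)))), -1263), 2667) = Add(Add(Add(Rational(-1660, 12479), Mul(Rational(830, 12479), Add(6, -32))), -1263), 2667) = Add(Add(Add(Rational(-1660, 12479), Mul(Rational(830, 12479), -26)), -1263), 2667) = Add(Add(Add(Rational(-1660, 12479), Rational(-21580, 12479)), -1263), 2667) = Add(Add(Rational(-23240, 12479), -1263), 2667) = Add(Rational(-15784217, 12479), 2667) = Rational(17497276, 12479)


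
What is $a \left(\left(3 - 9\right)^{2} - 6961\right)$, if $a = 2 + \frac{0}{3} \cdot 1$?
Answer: $-13850$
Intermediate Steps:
$a = 2$ ($a = 2 + 0 \cdot \frac{1}{3} \cdot 1 = 2 + 0 \cdot 1 = 2 + 0 = 2$)
$a \left(\left(3 - 9\right)^{2} - 6961\right) = 2 \left(\left(3 - 9\right)^{2} - 6961\right) = 2 \left(\left(-6\right)^{2} - 6961\right) = 2 \left(36 - 6961\right) = 2 \left(-6925\right) = -13850$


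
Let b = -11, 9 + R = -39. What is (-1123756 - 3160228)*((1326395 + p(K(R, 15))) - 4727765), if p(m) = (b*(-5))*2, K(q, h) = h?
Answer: 14570943419840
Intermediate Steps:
R = -48 (R = -9 - 39 = -48)
p(m) = 110 (p(m) = -11*(-5)*2 = 55*2 = 110)
(-1123756 - 3160228)*((1326395 + p(K(R, 15))) - 4727765) = (-1123756 - 3160228)*((1326395 + 110) - 4727765) = -4283984*(1326505 - 4727765) = -4283984*(-3401260) = 14570943419840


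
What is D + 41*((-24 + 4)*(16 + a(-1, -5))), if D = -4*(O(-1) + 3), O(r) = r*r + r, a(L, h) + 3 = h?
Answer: -6572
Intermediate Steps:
a(L, h) = -3 + h
O(r) = r + r² (O(r) = r² + r = r + r²)
D = -12 (D = -4*(-(1 - 1) + 3) = -4*(-1*0 + 3) = -4*(0 + 3) = -4*3 = -12)
D + 41*((-24 + 4)*(16 + a(-1, -5))) = -12 + 41*((-24 + 4)*(16 + (-3 - 5))) = -12 + 41*(-20*(16 - 8)) = -12 + 41*(-20*8) = -12 + 41*(-160) = -12 - 6560 = -6572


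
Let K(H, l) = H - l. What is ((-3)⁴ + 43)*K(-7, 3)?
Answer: -1240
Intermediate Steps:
((-3)⁴ + 43)*K(-7, 3) = ((-3)⁴ + 43)*(-7 - 1*3) = (81 + 43)*(-7 - 3) = 124*(-10) = -1240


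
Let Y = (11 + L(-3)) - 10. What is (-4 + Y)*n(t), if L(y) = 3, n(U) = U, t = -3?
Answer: 0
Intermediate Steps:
Y = 4 (Y = (11 + 3) - 10 = 14 - 10 = 4)
(-4 + Y)*n(t) = (-4 + 4)*(-3) = 0*(-3) = 0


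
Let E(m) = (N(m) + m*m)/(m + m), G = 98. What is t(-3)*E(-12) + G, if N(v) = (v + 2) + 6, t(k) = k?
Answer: 231/2 ≈ 115.50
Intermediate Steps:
N(v) = 8 + v (N(v) = (2 + v) + 6 = 8 + v)
E(m) = (8 + m + m²)/(2*m) (E(m) = ((8 + m) + m*m)/(m + m) = ((8 + m) + m²)/((2*m)) = (8 + m + m²)*(1/(2*m)) = (8 + m + m²)/(2*m))
t(-3)*E(-12) + G = -3*(8 - 12 + (-12)²)/(2*(-12)) + 98 = -3*(-1)*(8 - 12 + 144)/(2*12) + 98 = -3*(-1)*140/(2*12) + 98 = -3*(-35/6) + 98 = 35/2 + 98 = 231/2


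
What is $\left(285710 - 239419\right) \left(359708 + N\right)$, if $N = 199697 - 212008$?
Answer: $16081354527$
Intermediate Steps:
$N = -12311$
$\left(285710 - 239419\right) \left(359708 + N\right) = \left(285710 - 239419\right) \left(359708 - 12311\right) = 46291 \cdot 347397 = 16081354527$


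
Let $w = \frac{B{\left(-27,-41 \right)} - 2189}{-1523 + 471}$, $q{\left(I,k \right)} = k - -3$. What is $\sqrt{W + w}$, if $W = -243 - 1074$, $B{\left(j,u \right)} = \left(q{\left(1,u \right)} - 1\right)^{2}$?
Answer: $\frac{2 i \sqrt{22762913}}{263} \approx 36.282 i$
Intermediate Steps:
$q{\left(I,k \right)} = 3 + k$ ($q{\left(I,k \right)} = k + 3 = 3 + k$)
$B{\left(j,u \right)} = \left(2 + u\right)^{2}$ ($B{\left(j,u \right)} = \left(\left(3 + u\right) - 1\right)^{2} = \left(2 + u\right)^{2}$)
$w = \frac{167}{263}$ ($w = \frac{\left(2 - 41\right)^{2} - 2189}{-1523 + 471} = \frac{\left(-39\right)^{2} - 2189}{-1052} = \left(1521 - 2189\right) \left(- \frac{1}{1052}\right) = \left(-668\right) \left(- \frac{1}{1052}\right) = \frac{167}{263} \approx 0.63498$)
$W = -1317$ ($W = -243 - 1074 = -1317$)
$\sqrt{W + w} = \sqrt{-1317 + \frac{167}{263}} = \sqrt{- \frac{346204}{263}} = \frac{2 i \sqrt{22762913}}{263}$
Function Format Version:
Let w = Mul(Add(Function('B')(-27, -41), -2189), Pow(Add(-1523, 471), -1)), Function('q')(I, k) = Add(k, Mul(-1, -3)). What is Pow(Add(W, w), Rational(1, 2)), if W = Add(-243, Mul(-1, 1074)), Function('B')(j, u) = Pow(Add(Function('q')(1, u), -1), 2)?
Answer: Mul(Rational(2, 263), I, Pow(22762913, Rational(1, 2))) ≈ Mul(36.282, I)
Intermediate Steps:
Function('q')(I, k) = Add(3, k) (Function('q')(I, k) = Add(k, 3) = Add(3, k))
Function('B')(j, u) = Pow(Add(2, u), 2) (Function('B')(j, u) = Pow(Add(Add(3, u), -1), 2) = Pow(Add(2, u), 2))
w = Rational(167, 263) (w = Mul(Add(Pow(Add(2, -41), 2), -2189), Pow(Add(-1523, 471), -1)) = Mul(Add(Pow(-39, 2), -2189), Pow(-1052, -1)) = Mul(Add(1521, -2189), Rational(-1, 1052)) = Mul(-668, Rational(-1, 1052)) = Rational(167, 263) ≈ 0.63498)
W = -1317 (W = Add(-243, -1074) = -1317)
Pow(Add(W, w), Rational(1, 2)) = Pow(Add(-1317, Rational(167, 263)), Rational(1, 2)) = Pow(Rational(-346204, 263), Rational(1, 2)) = Mul(Rational(2, 263), I, Pow(22762913, Rational(1, 2)))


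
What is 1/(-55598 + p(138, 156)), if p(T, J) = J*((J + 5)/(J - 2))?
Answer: -11/609784 ≈ -1.8039e-5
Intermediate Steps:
p(T, J) = J*(5 + J)/(-2 + J) (p(T, J) = J*((5 + J)/(-2 + J)) = J*(5 + J)/(-2 + J))
1/(-55598 + p(138, 156)) = 1/(-55598 + 156*(5 + 156)/(-2 + 156)) = 1/(-55598 + 156*161/154) = 1/(-55598 + 156*(1/154)*161) = 1/(-55598 + 1794/11) = 1/(-609784/11) = -11/609784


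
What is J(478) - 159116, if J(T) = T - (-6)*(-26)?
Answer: -158794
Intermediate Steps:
J(T) = -156 + T (J(T) = T - 1*156 = T - 156 = -156 + T)
J(478) - 159116 = (-156 + 478) - 159116 = 322 - 159116 = -158794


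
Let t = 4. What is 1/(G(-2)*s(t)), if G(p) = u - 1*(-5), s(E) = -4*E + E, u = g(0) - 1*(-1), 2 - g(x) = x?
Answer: -1/96 ≈ -0.010417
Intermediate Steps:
g(x) = 2 - x
u = 3 (u = (2 - 1*0) - 1*(-1) = (2 + 0) + 1 = 2 + 1 = 3)
s(E) = -3*E
G(p) = 8 (G(p) = 3 - 1*(-5) = 3 + 5 = 8)
1/(G(-2)*s(t)) = 1/(8*(-3*4)) = 1/(8*(-12)) = 1/(-96) = -1/96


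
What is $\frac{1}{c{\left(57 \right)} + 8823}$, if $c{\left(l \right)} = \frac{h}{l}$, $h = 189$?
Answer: $\frac{19}{167700} \approx 0.0001133$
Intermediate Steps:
$c{\left(l \right)} = \frac{189}{l}$
$\frac{1}{c{\left(57 \right)} + 8823} = \frac{1}{\frac{189}{57} + 8823} = \frac{1}{189 \cdot \frac{1}{57} + 8823} = \frac{1}{\frac{63}{19} + 8823} = \frac{1}{\frac{167700}{19}} = \frac{19}{167700}$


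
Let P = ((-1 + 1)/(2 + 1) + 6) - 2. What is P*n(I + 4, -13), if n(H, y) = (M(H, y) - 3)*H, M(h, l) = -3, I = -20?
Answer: 384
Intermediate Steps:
n(H, y) = -6*H (n(H, y) = (-3 - 3)*H = -6*H)
P = 4 (P = (0/3 + 6) - 2 = (0*(⅓) + 6) - 2 = (0 + 6) - 2 = 6 - 2 = 4)
P*n(I + 4, -13) = 4*(-6*(-20 + 4)) = 4*(-6*(-16)) = 4*96 = 384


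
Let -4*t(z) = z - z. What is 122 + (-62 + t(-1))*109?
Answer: -6636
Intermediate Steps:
t(z) = 0 (t(z) = -(z - z)/4 = -¼*0 = 0)
122 + (-62 + t(-1))*109 = 122 + (-62 + 0)*109 = 122 - 62*109 = 122 - 6758 = -6636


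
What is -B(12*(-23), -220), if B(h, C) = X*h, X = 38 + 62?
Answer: 27600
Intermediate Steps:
X = 100
B(h, C) = 100*h
-B(12*(-23), -220) = -100*12*(-23) = -100*(-276) = -1*(-27600) = 27600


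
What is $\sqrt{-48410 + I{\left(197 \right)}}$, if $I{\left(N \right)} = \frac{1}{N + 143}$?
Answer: $\frac{i \sqrt{1399048915}}{170} \approx 220.02 i$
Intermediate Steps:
$I{\left(N \right)} = \frac{1}{143 + N}$
$\sqrt{-48410 + I{\left(197 \right)}} = \sqrt{-48410 + \frac{1}{143 + 197}} = \sqrt{-48410 + \frac{1}{340}} = \sqrt{- \frac{16459399}{340}} = \frac{i \sqrt{1399048915}}{170}$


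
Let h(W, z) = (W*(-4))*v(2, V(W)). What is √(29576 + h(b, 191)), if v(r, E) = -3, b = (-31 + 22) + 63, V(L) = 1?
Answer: 4*√1889 ≈ 173.85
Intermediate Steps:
b = 54 (b = -9 + 63 = 54)
h(W, z) = 12*W (h(W, z) = (W*(-4))*(-3) = -4*W*(-3) = 12*W)
√(29576 + h(b, 191)) = √(29576 + 12*54) = √(29576 + 648) = √30224 = 4*√1889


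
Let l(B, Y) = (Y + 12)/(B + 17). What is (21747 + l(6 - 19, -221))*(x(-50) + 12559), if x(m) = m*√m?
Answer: 1089857461/4 - 10847375*I*√2/2 ≈ 2.7246e+8 - 7.6703e+6*I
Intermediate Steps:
x(m) = m^(3/2)
l(B, Y) = (12 + Y)/(17 + B)
(21747 + l(6 - 19, -221))*(x(-50) + 12559) = (21747 + (12 - 221)/(17 + (6 - 19)))*((-50)^(3/2) + 12559) = (21747 - 209/(17 - 13))*(-250*I*√2 + 12559) = (21747 - 209/4)*(12559 - 250*I*√2) = 86779*(12559 - 250*I*√2)/4 = 1089857461/4 - 10847375*I*√2/2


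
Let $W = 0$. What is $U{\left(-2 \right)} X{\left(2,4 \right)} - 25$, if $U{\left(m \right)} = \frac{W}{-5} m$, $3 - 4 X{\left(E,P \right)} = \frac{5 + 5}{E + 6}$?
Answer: $-25$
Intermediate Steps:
$X{\left(E,P \right)} = \frac{3}{4} - \frac{5}{2 \left(6 + E\right)}$ ($X{\left(E,P \right)} = \frac{3}{4} - \frac{\left(5 + 5\right) \frac{1}{E + 6}}{4} = \frac{3}{4} - \frac{10 \frac{1}{6 + E}}{4} = \frac{3}{4} - \frac{5}{2 \left(6 + E\right)}$)
$U{\left(m \right)} = 0$ ($U{\left(m \right)} = \frac{0}{-5} m = 0 \left(- \frac{1}{5}\right) m = 0 m = 0$)
$U{\left(-2 \right)} X{\left(2,4 \right)} - 25 = 0 \frac{8 + 3 \cdot 2}{4 \left(6 + 2\right)} - 25 = 0 \frac{8 + 6}{4 \cdot 8} - 25 = 0 \cdot \frac{1}{4} \cdot \frac{1}{8} \cdot 14 - 25 = 0 \cdot \frac{7}{16} - 25 = 0 - 25 = -25$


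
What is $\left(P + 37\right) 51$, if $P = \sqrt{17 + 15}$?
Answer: $1887 + 204 \sqrt{2} \approx 2175.5$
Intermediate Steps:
$P = 4 \sqrt{2}$ ($P = \sqrt{32} = 4 \sqrt{2} \approx 5.6569$)
$\left(P + 37\right) 51 = \left(4 \sqrt{2} + 37\right) 51 = \left(37 + 4 \sqrt{2}\right) 51 = 1887 + 204 \sqrt{2}$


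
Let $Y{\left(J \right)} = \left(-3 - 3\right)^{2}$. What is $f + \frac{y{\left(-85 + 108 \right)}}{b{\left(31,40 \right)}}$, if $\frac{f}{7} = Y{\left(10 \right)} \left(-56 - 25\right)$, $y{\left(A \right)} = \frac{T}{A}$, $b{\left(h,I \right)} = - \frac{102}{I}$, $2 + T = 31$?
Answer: $- \frac{23943856}{1173} \approx -20413.0$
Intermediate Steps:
$T = 29$ ($T = -2 + 31 = 29$)
$Y{\left(J \right)} = 36$ ($Y{\left(J \right)} = \left(-6\right)^{2} = 36$)
$y{\left(A \right)} = \frac{29}{A}$
$f = -20412$ ($f = 7 \cdot 36 \left(-56 - 25\right) = 7 \cdot 36 \left(-81\right) = 7 \left(-2916\right) = -20412$)
$f + \frac{y{\left(-85 + 108 \right)}}{b{\left(31,40 \right)}} = -20412 + \frac{29 \frac{1}{-85 + 108}}{\left(-102\right) \frac{1}{40}} = -20412 + \frac{29 \cdot \frac{1}{23}}{\left(-102\right) \frac{1}{40}} = -20412 + \frac{29 \cdot \frac{1}{23}}{- \frac{51}{20}} = -20412 + \frac{29}{23} \left(- \frac{20}{51}\right) = -20412 - \frac{580}{1173} = - \frac{23943856}{1173}$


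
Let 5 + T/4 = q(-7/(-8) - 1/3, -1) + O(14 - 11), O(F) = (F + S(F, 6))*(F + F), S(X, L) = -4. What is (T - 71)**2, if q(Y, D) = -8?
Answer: 21609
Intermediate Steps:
O(F) = 2*F*(-4 + F) (O(F) = (F - 4)*(F + F) = (-4 + F)*(2*F) = 2*F*(-4 + F))
T = -76 (T = -20 + 4*(-8 + 2*(14 - 11)*(-4 + (14 - 11))) = -20 + 4*(-8 + 2*3*(-4 + 3)) = -20 + 4*(-8 + 2*3*(-1)) = -20 + 4*(-8 - 6) = -20 + 4*(-14) = -20 - 56 = -76)
(T - 71)**2 = (-76 - 71)**2 = (-147)**2 = 21609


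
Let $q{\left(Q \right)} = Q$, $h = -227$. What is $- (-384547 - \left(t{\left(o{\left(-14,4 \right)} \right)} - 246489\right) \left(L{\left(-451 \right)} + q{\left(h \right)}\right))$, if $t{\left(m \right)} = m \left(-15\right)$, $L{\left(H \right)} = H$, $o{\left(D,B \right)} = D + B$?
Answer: $167402389$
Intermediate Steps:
$o{\left(D,B \right)} = B + D$
$t{\left(m \right)} = - 15 m$
$- (-384547 - \left(t{\left(o{\left(-14,4 \right)} \right)} - 246489\right) \left(L{\left(-451 \right)} + q{\left(h \right)}\right)) = - (-384547 - \left(- 15 \left(4 - 14\right) - 246489\right) \left(-451 - 227\right)) = - (-384547 - \left(\left(-15\right) \left(-10\right) - 246489\right) \left(-678\right)) = - (-384547 - \left(150 - 246489\right) \left(-678\right)) = - (-384547 - \left(-246339\right) \left(-678\right)) = - (-384547 - 167017842) = \left(-1\right) \left(-167402389\right) = 167402389$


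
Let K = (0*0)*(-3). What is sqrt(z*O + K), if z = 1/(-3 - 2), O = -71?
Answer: sqrt(355)/5 ≈ 3.7683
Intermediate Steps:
K = 0 (K = 0*(-3) = 0)
z = -1/5 (z = 1/(-5) = -1/5 ≈ -0.20000)
sqrt(z*O + K) = sqrt(-1/5*(-71) + 0) = sqrt(71/5 + 0) = sqrt(71/5) = sqrt(355)/5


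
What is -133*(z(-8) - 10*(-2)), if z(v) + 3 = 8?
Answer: -3325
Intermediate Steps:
z(v) = 5 (z(v) = -3 + 8 = 5)
-133*(z(-8) - 10*(-2)) = -133*(5 - 10*(-2)) = -133*(5 + 20) = -133*25 = -3325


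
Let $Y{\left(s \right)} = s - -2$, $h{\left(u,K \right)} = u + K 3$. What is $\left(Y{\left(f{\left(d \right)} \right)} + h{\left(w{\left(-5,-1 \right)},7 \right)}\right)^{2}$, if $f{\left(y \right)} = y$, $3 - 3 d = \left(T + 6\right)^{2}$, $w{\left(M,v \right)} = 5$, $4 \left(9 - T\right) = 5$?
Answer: $\frac{2666689}{2304} \approx 1157.4$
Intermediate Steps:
$T = \frac{31}{4}$ ($T = 9 - \frac{5}{4} = \frac{31}{4} \approx 7.75$)
$h{\left(u,K \right)} = u + 3 K$
$d = - \frac{2977}{48}$ ($d = 1 - \frac{\left(\frac{31}{4} + 6\right)^{2}}{3} = 1 - \frac{\left(\frac{55}{4}\right)^{2}}{3} = 1 - \frac{3025}{48} = - \frac{2977}{48} \approx -62.021$)
$Y{\left(s \right)} = 2 + s$ ($Y{\left(s \right)} = s + 2 = 2 + s$)
$\left(Y{\left(f{\left(d \right)} \right)} + h{\left(w{\left(-5,-1 \right)},7 \right)}\right)^{2} = \left(\left(2 - \frac{2977}{48}\right) + \left(5 + 3 \cdot 7\right)\right)^{2} = \left(- \frac{2881}{48} + \left(5 + 21\right)\right)^{2} = \left(- \frac{2881}{48} + 26\right)^{2} = \left(- \frac{1633}{48}\right)^{2} = \frac{2666689}{2304}$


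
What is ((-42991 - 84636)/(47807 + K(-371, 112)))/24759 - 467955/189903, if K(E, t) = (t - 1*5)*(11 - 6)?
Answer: -26672351370151/10823562883854 ≈ -2.4643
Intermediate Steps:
K(E, t) = -25 + 5*t (K(E, t) = (t - 5)*5 = (-5 + t)*5 = -25 + 5*t)
((-42991 - 84636)/(47807 + K(-371, 112)))/24759 - 467955/189903 = ((-42991 - 84636)/(47807 + (-25 + 5*112)))/24759 - 467955/189903 = -127627/(47807 + (-25 + 560))*(1/24759) - 467955*1/189903 = -127627/(47807 + 535)*(1/24759) - 155985/63301 = -127627/48342*(1/24759) - 155985/63301 = -127627*1/48342*(1/24759) - 155985/63301 = -127627/48342*1/24759 - 155985/63301 = -127627/1196899578 - 155985/63301 = -26672351370151/10823562883854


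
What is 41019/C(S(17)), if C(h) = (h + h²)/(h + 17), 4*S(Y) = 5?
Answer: 3992516/15 ≈ 2.6617e+5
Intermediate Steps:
S(Y) = 5/4 (S(Y) = (¼)*5 = 5/4)
C(h) = (h + h²)/(17 + h)
41019/C(S(17)) = 41019/((5*(1 + 5/4)/(4*(17 + 5/4)))) = 41019/(((5/4)*(9/4)/(73/4))) = 41019/(((5/4)*(4/73)*(9/4))) = 41019/(45/292) = 41019*(292/45) = 3992516/15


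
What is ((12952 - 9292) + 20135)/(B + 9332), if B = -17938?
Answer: -23795/8606 ≈ -2.7649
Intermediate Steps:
((12952 - 9292) + 20135)/(B + 9332) = ((12952 - 9292) + 20135)/(-17938 + 9332) = (3660 + 20135)/(-8606) = 23795*(-1/8606) = -23795/8606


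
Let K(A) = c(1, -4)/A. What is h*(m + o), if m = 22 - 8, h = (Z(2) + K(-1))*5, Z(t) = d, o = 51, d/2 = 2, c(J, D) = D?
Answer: 2600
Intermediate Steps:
d = 4 (d = 2*2 = 4)
K(A) = -4/A
Z(t) = 4
h = 40 (h = (4 - 4/(-1))*5 = (4 - 4*(-1))*5 = (4 + 4)*5 = 8*5 = 40)
m = 14
h*(m + o) = 40*(14 + 51) = 40*65 = 2600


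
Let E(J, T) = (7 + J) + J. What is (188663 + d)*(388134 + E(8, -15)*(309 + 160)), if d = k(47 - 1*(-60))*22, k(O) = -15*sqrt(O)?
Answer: 75261632623 - 131643930*sqrt(107) ≈ 7.3900e+10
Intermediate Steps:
E(J, T) = 7 + 2*J
d = -330*sqrt(107) (d = -15*sqrt(47 - 1*(-60))*22 = -15*sqrt(47 + 60)*22 = -15*sqrt(107)*22 = -330*sqrt(107) ≈ -3413.5)
(188663 + d)*(388134 + E(8, -15)*(309 + 160)) = (188663 - 330*sqrt(107))*(388134 + (7 + 2*8)*(309 + 160)) = (188663 - 330*sqrt(107))*(388134 + (7 + 16)*469) = (188663 - 330*sqrt(107))*(388134 + 23*469) = (188663 - 330*sqrt(107))*(388134 + 10787) = (188663 - 330*sqrt(107))*398921 = 75261632623 - 131643930*sqrt(107)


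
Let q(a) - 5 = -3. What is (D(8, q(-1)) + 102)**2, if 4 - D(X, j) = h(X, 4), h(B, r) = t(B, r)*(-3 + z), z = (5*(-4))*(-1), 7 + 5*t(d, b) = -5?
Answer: 538756/25 ≈ 21550.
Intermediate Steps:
t(d, b) = -12/5 (t(d, b) = -7/5 + (1/5)*(-5) = -7/5 - 1 = -12/5)
q(a) = 2 (q(a) = 5 - 3 = 2)
z = 20 (z = -20*(-1) = 20)
h(B, r) = -204/5 (h(B, r) = -12*(-3 + 20)/5 = -12/5*17 = -204/5)
D(X, j) = 224/5 (D(X, j) = 4 - 1*(-204/5) = 4 + 204/5 = 224/5)
(D(8, q(-1)) + 102)**2 = (224/5 + 102)**2 = (734/5)**2 = 538756/25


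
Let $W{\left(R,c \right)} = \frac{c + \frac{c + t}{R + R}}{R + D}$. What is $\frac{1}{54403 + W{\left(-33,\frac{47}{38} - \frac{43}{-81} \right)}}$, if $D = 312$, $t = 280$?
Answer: $\frac{56678292}{3083468611501} \approx 1.8381 \cdot 10^{-5}$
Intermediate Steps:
$W{\left(R,c \right)} = \frac{c + \frac{280 + c}{2 R}}{312 + R}$ ($W{\left(R,c \right)} = \frac{c + \frac{c + 280}{R + R}}{R + 312} = \frac{c + \frac{280 + c}{2 R}}{312 + R}$)
$\frac{1}{54403 + W{\left(-33,\frac{47}{38} - \frac{43}{-81} \right)}} = \frac{1}{54403 + \frac{140 + \frac{\frac{47}{38} - \frac{43}{-81}}{2} - 33 \left(\frac{47}{38} - \frac{43}{-81}\right)}{\left(-33\right) \left(312 - 33\right)}} = \frac{1}{54403 - \frac{140 + \frac{47 \cdot \frac{1}{38} - - \frac{43}{81}}{2} - 33 \left(47 \cdot \frac{1}{38} - - \frac{43}{81}\right)}{33 \cdot 279}} = \frac{1}{54403 - \frac{140 + \frac{\frac{47}{38} + \frac{43}{81}}{2} - 33 \left(\frac{47}{38} + \frac{43}{81}\right)}{9207}} = \frac{1}{54403 - \frac{140 + \frac{1}{2} \cdot \frac{5441}{3078} - \frac{59851}{1026}}{9207}} = \frac{1}{54403 - \frac{140 + \frac{5441}{6156} - \frac{59851}{1026}}{9207}} = \frac{1}{54403 - \frac{1}{9207} \cdot \frac{508175}{6156}} = \frac{1}{54403 - \frac{508175}{56678292}} = \frac{1}{\frac{3083468611501}{56678292}} = \frac{56678292}{3083468611501}$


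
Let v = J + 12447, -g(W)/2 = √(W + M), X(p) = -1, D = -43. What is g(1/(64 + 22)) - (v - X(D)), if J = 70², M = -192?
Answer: -17348 - I*√1419946/43 ≈ -17348.0 - 27.712*I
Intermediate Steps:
J = 4900
g(W) = -2*√(-192 + W) (g(W) = -2*√(W - 192) = -2*√(-192 + W))
v = 17347 (v = 4900 + 12447 = 17347)
g(1/(64 + 22)) - (v - X(D)) = -2*√(-192 + 1/(64 + 22)) - (17347 - 1*(-1)) = -2*√(-192 + 1/86) - (17347 + 1) = -2*√(-192 + 1/86) - 1*17348 = -I*√1419946/43 - 17348 = -17348 - I*√1419946/43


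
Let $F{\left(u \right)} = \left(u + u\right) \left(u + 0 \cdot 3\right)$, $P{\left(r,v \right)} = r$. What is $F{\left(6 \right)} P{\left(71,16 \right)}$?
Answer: $5112$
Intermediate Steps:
$F{\left(u \right)} = 2 u^{2}$ ($F{\left(u \right)} = 2 u \left(u + 0\right) = 2 u u = 2 u^{2}$)
$F{\left(6 \right)} P{\left(71,16 \right)} = 2 \cdot 6^{2} \cdot 71 = 2 \cdot 36 \cdot 71 = 72 \cdot 71 = 5112$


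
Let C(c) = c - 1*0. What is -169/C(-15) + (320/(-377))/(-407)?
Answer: 25935991/2301585 ≈ 11.269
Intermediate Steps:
C(c) = c (C(c) = c + 0 = c)
-169/C(-15) + (320/(-377))/(-407) = -169/(-15) + (320/(-377))/(-407) = -169*(-1/15) + (320*(-1/377))*(-1/407) = 169/15 - 320/377*(-1/407) = 169/15 + 320/153439 = 25935991/2301585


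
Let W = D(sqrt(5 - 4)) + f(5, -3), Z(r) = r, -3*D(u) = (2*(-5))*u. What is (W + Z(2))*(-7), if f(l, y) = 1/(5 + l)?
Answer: -1141/30 ≈ -38.033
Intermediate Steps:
D(u) = 10*u/3 (D(u) = -2*(-5)*u/3 = -(-10)*u/3 = 10*u/3)
W = 103/30 (W = 10*sqrt(5 - 4)/3 + 1/(5 + 5) = 10*sqrt(1)/3 + 1/10 = (10/3)*1 + 1/10 = 10/3 + 1/10 = 103/30 ≈ 3.4333)
(W + Z(2))*(-7) = (103/30 + 2)*(-7) = (163/30)*(-7) = -1141/30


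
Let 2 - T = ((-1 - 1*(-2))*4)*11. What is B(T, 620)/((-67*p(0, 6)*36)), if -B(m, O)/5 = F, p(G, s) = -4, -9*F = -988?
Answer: -1235/21708 ≈ -0.056891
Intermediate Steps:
F = 988/9 (F = -1/9*(-988) = 988/9 ≈ 109.78)
T = -42 (T = 2 - (-1 - 1*(-2))*4*11 = 2 - (-1 + 2)*4*11 = 2 - 1*4*11 = 2 - 4*11 = 2 - 1*44 = 2 - 44 = -42)
B(m, O) = -4940/9 (B(m, O) = -5*988/9 = -4940/9)
B(T, 620)/((-67*p(0, 6)*36)) = -4940/(9*(-67*(-4)*36)) = -4940/(9*(268*36)) = -4940/9/9648 = -4940/9*1/9648 = -1235/21708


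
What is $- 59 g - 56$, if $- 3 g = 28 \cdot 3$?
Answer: $1596$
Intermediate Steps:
$g = -28$ ($g = - \frac{28 \cdot 3}{3} = \left(- \frac{1}{3}\right) 84 = -28$)
$- 59 g - 56 = \left(-59\right) \left(-28\right) - 56 = 1652 - 56 = 1596$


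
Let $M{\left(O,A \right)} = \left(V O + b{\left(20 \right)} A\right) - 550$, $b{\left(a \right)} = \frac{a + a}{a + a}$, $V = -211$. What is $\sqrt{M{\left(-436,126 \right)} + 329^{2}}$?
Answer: $\sqrt{199813} \approx 447.0$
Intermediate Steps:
$b{\left(a \right)} = 1$ ($b{\left(a \right)} = \frac{2 a}{2 a} = 2 a \frac{1}{2 a} = 1$)
$M{\left(O,A \right)} = -550 + A - 211 O$ ($M{\left(O,A \right)} = \left(- 211 O + 1 A\right) - 550 = \left(- 211 O + A\right) - 550 = \left(A - 211 O\right) - 550 = -550 + A - 211 O$)
$\sqrt{M{\left(-436,126 \right)} + 329^{2}} = \sqrt{\left(-550 + 126 - -91996\right) + 329^{2}} = \sqrt{\left(-550 + 126 + 91996\right) + 108241} = \sqrt{91572 + 108241} = \sqrt{199813}$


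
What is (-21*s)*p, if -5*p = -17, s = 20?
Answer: -1428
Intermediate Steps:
p = 17/5 (p = -⅕*(-17) = 17/5 ≈ 3.4000)
(-21*s)*p = -21*20*(17/5) = -420*17/5 = -1428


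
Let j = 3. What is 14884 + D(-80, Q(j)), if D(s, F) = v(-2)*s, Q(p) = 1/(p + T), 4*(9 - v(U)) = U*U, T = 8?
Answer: 14244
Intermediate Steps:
v(U) = 9 - U**2/4 (v(U) = 9 - U*U/4 = 9 - U**2/4)
Q(p) = 1/(8 + p) (Q(p) = 1/(p + 8) = 1/(8 + p))
D(s, F) = 8*s (D(s, F) = (9 - 1/4*(-2)**2)*s = (9 - 1/4*4)*s = (9 - 1)*s = 8*s)
14884 + D(-80, Q(j)) = 14884 + 8*(-80) = 14884 - 640 = 14244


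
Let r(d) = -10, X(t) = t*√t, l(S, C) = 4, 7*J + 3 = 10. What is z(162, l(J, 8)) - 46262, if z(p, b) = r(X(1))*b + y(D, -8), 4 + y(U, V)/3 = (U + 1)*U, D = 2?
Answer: -46296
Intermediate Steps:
J = 1 (J = -3/7 + (⅐)*10 = -3/7 + 10/7 = 1)
X(t) = t^(3/2)
y(U, V) = -12 + 3*U*(1 + U) (y(U, V) = -12 + 3*((U + 1)*U) = -12 + 3*((1 + U)*U) = -12 + 3*(U*(1 + U)) = -12 + 3*U*(1 + U))
z(p, b) = 6 - 10*b (z(p, b) = -10*b + (-12 + 3*2 + 3*2²) = -10*b + (-12 + 6 + 3*4) = -10*b + (-12 + 6 + 12) = -10*b + 6 = 6 - 10*b)
z(162, l(J, 8)) - 46262 = (6 - 10*4) - 46262 = (6 - 40) - 46262 = -34 - 46262 = -46296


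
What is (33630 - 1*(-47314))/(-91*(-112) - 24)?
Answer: 10118/1271 ≈ 7.9607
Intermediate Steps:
(33630 - 1*(-47314))/(-91*(-112) - 24) = (33630 + 47314)/(10192 - 24) = 80944/10168 = 80944*(1/10168) = 10118/1271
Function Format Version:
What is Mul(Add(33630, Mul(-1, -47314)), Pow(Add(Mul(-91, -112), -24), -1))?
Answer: Rational(10118, 1271) ≈ 7.9607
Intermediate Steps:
Mul(Add(33630, Mul(-1, -47314)), Pow(Add(Mul(-91, -112), -24), -1)) = Mul(Add(33630, 47314), Pow(Add(10192, -24), -1)) = Mul(80944, Pow(10168, -1)) = Mul(80944, Rational(1, 10168)) = Rational(10118, 1271)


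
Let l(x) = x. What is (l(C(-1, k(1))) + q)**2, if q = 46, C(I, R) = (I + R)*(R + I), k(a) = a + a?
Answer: 2209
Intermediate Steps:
k(a) = 2*a
C(I, R) = (I + R)**2 (C(I, R) = (I + R)*(I + R) = (I + R)**2)
(l(C(-1, k(1))) + q)**2 = ((-1 + 2*1)**2 + 46)**2 = ((-1 + 2)**2 + 46)**2 = (1**2 + 46)**2 = (1 + 46)**2 = 47**2 = 2209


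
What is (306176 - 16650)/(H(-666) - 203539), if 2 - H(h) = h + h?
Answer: -289526/202205 ≈ -1.4318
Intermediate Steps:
H(h) = 2 - 2*h (H(h) = 2 - (h + h) = 2 - 2*h)
(306176 - 16650)/(H(-666) - 203539) = (306176 - 16650)/((2 - 2*(-666)) - 203539) = 289526/((2 + 1332) - 203539) = 289526/(1334 - 203539) = 289526/(-202205) = 289526*(-1/202205) = -289526/202205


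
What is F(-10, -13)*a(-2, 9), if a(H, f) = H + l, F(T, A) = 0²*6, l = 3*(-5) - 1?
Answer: 0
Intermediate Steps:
l = -16 (l = -15 - 1 = -16)
F(T, A) = 0 (F(T, A) = 0*6 = 0)
a(H, f) = -16 + H (a(H, f) = H - 16 = -16 + H)
F(-10, -13)*a(-2, 9) = 0*(-16 - 2) = 0*(-18) = 0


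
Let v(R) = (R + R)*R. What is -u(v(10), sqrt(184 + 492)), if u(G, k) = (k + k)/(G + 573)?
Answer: -52/773 ≈ -0.067270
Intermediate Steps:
v(R) = 2*R**2 (v(R) = (2*R)*R = 2*R**2)
u(G, k) = 2*k/(573 + G) (u(G, k) = (2*k)/(573 + G) = 2*k/(573 + G))
-u(v(10), sqrt(184 + 492)) = -2*sqrt(184 + 492)/(573 + 2*10**2) = -2*sqrt(676)/(573 + 2*100) = -2*26/(573 + 200) = -2*26/773 = -1*52/773 = -52/773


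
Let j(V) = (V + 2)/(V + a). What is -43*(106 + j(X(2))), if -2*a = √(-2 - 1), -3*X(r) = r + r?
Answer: 86*(-159*√3 + 422*I)/(-8*I + 3*√3) ≈ -4542.9 - 9.8213*I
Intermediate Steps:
X(r) = -2*r/3 (X(r) = -(r + r)/3 = -2*r/3)
a = -I*√3/2 (a = -√(-2 - 1)/2 = -I*√3/2 ≈ -0.86602*I)
j(V) = (2 + V)/(V - I*√3/2) (j(V) = (V + 2)/(V - I*√3/2) = (2 + V)/(V - I*√3/2))
-43*(106 + j(X(2))) = -43*(106 + 2*(2 - ⅔*2)/(2*(-⅔*2) - I*√3)) = -43*(106 + 2*(2 - 4/3)/(2*(-4/3) - I*√3)) = -43*(106 + 2*(⅔)/(-8/3 - I*√3)) = -43*(106 + 4/(3*(-8/3 - I*√3))) = -4558 - 172/(3*(-8/3 - I*√3))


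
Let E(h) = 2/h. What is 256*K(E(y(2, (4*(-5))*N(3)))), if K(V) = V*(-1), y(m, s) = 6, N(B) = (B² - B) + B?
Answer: -256/3 ≈ -85.333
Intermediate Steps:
N(B) = B²
K(V) = -V
256*K(E(y(2, (4*(-5))*N(3)))) = 256*(-2/6) = 256*(-1*⅓) = 256*(-⅓) = -256/3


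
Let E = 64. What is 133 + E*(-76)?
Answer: -4731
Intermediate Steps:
133 + E*(-76) = 133 + 64*(-76) = 133 - 4864 = -4731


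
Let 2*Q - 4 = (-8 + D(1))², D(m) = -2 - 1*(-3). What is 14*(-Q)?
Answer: -371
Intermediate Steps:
D(m) = 1 (D(m) = -2 + 3 = 1)
Q = 53/2 (Q = 2 + (-8 + 1)²/2 = 2 + (½)*(-7)² = 2 + (½)*49 = 2 + 49/2 = 53/2 ≈ 26.500)
14*(-Q) = 14*(-1*53/2) = 14*(-53/2) = -371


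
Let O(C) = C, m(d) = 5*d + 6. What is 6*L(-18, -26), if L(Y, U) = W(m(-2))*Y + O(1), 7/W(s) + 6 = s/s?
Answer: 786/5 ≈ 157.20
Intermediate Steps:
m(d) = 6 + 5*d
W(s) = -7/5 (W(s) = 7/(-6 + s/s) = 7/(-6 + 1) = 7/(-5) = 7*(-⅕) = -7/5)
L(Y, U) = 1 - 7*Y/5 (L(Y, U) = -7*Y/5 + 1 = 1 - 7*Y/5)
6*L(-18, -26) = 6*(1 - 7/5*(-18)) = 6*(1 + 126/5) = 6*(131/5) = 786/5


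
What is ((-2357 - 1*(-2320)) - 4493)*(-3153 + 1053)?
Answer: 9513000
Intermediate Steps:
((-2357 - 1*(-2320)) - 4493)*(-3153 + 1053) = ((-2357 + 2320) - 4493)*(-2100) = (-37 - 4493)*(-2100) = -4530*(-2100) = 9513000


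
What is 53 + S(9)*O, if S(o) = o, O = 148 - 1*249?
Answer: -856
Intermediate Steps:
O = -101 (O = 148 - 249 = -101)
53 + S(9)*O = 53 + 9*(-101) = 53 - 909 = -856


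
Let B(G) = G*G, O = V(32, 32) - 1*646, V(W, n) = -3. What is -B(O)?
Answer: -421201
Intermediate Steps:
O = -649 (O = -3 - 1*646 = -3 - 646 = -649)
B(G) = G²
-B(O) = -1*(-649)² = -1*421201 = -421201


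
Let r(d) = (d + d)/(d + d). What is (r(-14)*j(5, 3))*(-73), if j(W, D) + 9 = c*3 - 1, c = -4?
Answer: 1606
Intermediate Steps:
r(d) = 1 (r(d) = (2*d)/((2*d)) = (2*d)*(1/(2*d)) = 1)
j(W, D) = -22 (j(W, D) = -9 + (-4*3 - 1) = -9 + (-12 - 1) = -9 - 13 = -22)
(r(-14)*j(5, 3))*(-73) = (1*(-22))*(-73) = -22*(-73) = 1606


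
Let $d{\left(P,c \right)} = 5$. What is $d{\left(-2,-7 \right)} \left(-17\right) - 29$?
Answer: $-114$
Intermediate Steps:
$d{\left(-2,-7 \right)} \left(-17\right) - 29 = 5 \left(-17\right) - 29 = -85 - 29 = -114$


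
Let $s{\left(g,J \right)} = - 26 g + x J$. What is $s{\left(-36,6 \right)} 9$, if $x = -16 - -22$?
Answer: $8748$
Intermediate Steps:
$x = 6$ ($x = -16 + 22 = 6$)
$s{\left(g,J \right)} = - 26 g + 6 J$
$s{\left(-36,6 \right)} 9 = \left(\left(-26\right) \left(-36\right) + 6 \cdot 6\right) 9 = \left(936 + 36\right) 9 = 972 \cdot 9 = 8748$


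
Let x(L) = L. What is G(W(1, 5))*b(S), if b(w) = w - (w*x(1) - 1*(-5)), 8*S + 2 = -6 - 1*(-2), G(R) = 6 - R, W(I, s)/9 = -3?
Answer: -165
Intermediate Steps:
W(I, s) = -27 (W(I, s) = 9*(-3) = -27)
S = -3/4 (S = -1/4 + (-6 - 1*(-2))/8 = -1/4 + (-6 + 2)/8 = -1/4 + (1/8)*(-4) = -1/4 - 1/2 = -3/4 ≈ -0.75000)
b(w) = -5 (b(w) = w - (w*1 - 1*(-5)) = w - (w + 5) = w - (5 + w) = w + (-5 - w) = -5)
G(W(1, 5))*b(S) = (6 - 1*(-27))*(-5) = (6 + 27)*(-5) = 33*(-5) = -165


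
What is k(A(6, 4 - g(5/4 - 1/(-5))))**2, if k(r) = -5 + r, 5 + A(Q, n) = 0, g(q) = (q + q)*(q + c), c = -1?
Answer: 100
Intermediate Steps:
g(q) = 2*q*(-1 + q) (g(q) = (q + q)*(q - 1) = (2*q)*(-1 + q) = 2*q*(-1 + q))
A(Q, n) = -5 (A(Q, n) = -5 + 0 = -5)
k(A(6, 4 - g(5/4 - 1/(-5))))**2 = (-5 - 5)**2 = (-10)**2 = 100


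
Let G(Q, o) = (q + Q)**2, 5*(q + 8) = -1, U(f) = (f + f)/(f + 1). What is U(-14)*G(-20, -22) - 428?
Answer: 417568/325 ≈ 1284.8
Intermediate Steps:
U(f) = 2*f/(1 + f) (U(f) = (2*f)/(1 + f) = 2*f/(1 + f))
q = -41/5 (q = -8 + (1/5)*(-1) = -8 - 1/5 = -41/5 ≈ -8.2000)
G(Q, o) = (-41/5 + Q)**2
U(-14)*G(-20, -22) - 428 = (2*(-14)/(1 - 14))*((-41 + 5*(-20))**2/25) - 428 = (2*(-14)/(-13))*((-41 - 100)**2/25) - 428 = (2*(-14)*(-1/13))*((1/25)*(-141)**2) - 428 = 28*((1/25)*19881)/13 - 428 = (28/13)*(19881/25) - 428 = 556668/325 - 428 = 417568/325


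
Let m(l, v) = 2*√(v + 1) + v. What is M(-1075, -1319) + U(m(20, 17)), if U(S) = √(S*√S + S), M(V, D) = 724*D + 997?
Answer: -953959 + √(17 + (17 + 6*√2)^(3/2) + 6*√2) ≈ -9.5395e+5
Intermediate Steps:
M(V, D) = 997 + 724*D
m(l, v) = v + 2*√(1 + v) (m(l, v) = 2*√(1 + v) + v = v + 2*√(1 + v))
U(S) = √(S + S^(3/2)) (U(S) = √(S^(3/2) + S) = √(S + S^(3/2)))
M(-1075, -1319) + U(m(20, 17)) = (997 + 724*(-1319)) + √((17 + 2*√(1 + 17)) + (17 + 2*√(1 + 17))^(3/2)) = (997 - 954956) + √((17 + 2*√18) + (17 + 2*√18)^(3/2)) = -953959 + √((17 + 2*(3*√2)) + (17 + 2*(3*√2))^(3/2)) = -953959 + √((17 + 6*√2) + (17 + 6*√2)^(3/2)) = -953959 + √(17 + (17 + 6*√2)^(3/2) + 6*√2)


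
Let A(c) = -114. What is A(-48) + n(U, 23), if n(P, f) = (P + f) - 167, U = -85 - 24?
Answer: -367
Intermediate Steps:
U = -109
n(P, f) = -167 + P + f
A(-48) + n(U, 23) = -114 + (-167 - 109 + 23) = -114 - 253 = -367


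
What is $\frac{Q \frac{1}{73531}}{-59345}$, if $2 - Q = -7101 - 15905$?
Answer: $- \frac{23008}{4363697195} \approx -5.2726 \cdot 10^{-6}$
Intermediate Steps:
$Q = 23008$ ($Q = 2 - \left(-7101 - 15905\right) = 2 - -23006 = 2 + 23006 = 23008$)
$\frac{Q \frac{1}{73531}}{-59345} = \frac{23008 \cdot \frac{1}{73531}}{-59345} = 23008 \cdot \frac{1}{73531} \left(- \frac{1}{59345}\right) = \frac{23008}{73531} \left(- \frac{1}{59345}\right) = - \frac{23008}{4363697195}$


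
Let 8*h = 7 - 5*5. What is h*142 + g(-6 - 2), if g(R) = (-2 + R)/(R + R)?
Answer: -2551/8 ≈ -318.88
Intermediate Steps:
g(R) = (-2 + R)/(2*R) (g(R) = (-2 + R)/((2*R)) = (-2 + R)*(1/(2*R)) = (-2 + R)/(2*R))
h = -9/4 (h = (7 - 5*5)/8 = (7 - 25)/8 = (⅛)*(-18) = -9/4 ≈ -2.2500)
h*142 + g(-6 - 2) = -9/4*142 + (-2 + (-6 - 2))/(2*(-6 - 2)) = -639/2 + (½)*(-2 - 8)/(-8) = -639/2 + (½)*(-⅛)*(-10) = -639/2 + 5/8 = -2551/8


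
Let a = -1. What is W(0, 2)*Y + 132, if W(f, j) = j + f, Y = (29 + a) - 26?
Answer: 136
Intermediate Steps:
Y = 2 (Y = (29 - 1) - 26 = 28 - 26 = 2)
W(f, j) = f + j
W(0, 2)*Y + 132 = (0 + 2)*2 + 132 = 2*2 + 132 = 4 + 132 = 136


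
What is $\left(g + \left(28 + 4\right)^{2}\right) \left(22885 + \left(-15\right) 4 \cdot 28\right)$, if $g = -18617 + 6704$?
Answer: $-230901245$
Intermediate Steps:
$g = -11913$
$\left(g + \left(28 + 4\right)^{2}\right) \left(22885 + \left(-15\right) 4 \cdot 28\right) = \left(-11913 + \left(28 + 4\right)^{2}\right) \left(22885 + \left(-15\right) 4 \cdot 28\right) = \left(-11913 + 32^{2}\right) \left(22885 - 1680\right) = \left(-11913 + 1024\right) \left(22885 - 1680\right) = \left(-10889\right) 21205 = -230901245$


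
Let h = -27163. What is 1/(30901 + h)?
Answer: 1/3738 ≈ 0.00026752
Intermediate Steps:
1/(30901 + h) = 1/(30901 - 27163) = 1/3738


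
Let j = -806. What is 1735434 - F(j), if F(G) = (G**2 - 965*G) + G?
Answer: 308814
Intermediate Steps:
F(G) = G**2 - 964*G
1735434 - F(j) = 1735434 - (-806)*(-964 - 806) = 1735434 - (-806)*(-1770) = 1735434 - 1*1426620 = 1735434 - 1426620 = 308814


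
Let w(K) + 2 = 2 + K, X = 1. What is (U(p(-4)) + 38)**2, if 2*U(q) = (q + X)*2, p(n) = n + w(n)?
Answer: 961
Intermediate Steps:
w(K) = K (w(K) = -2 + (2 + K) = K)
p(n) = 2*n (p(n) = n + n = 2*n)
U(q) = 1 + q (U(q) = ((q + 1)*2)/2 = ((1 + q)*2)/2 = (2 + 2*q)/2 = 1 + q)
(U(p(-4)) + 38)**2 = ((1 + 2*(-4)) + 38)**2 = ((1 - 8) + 38)**2 = (-7 + 38)**2 = 31**2 = 961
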